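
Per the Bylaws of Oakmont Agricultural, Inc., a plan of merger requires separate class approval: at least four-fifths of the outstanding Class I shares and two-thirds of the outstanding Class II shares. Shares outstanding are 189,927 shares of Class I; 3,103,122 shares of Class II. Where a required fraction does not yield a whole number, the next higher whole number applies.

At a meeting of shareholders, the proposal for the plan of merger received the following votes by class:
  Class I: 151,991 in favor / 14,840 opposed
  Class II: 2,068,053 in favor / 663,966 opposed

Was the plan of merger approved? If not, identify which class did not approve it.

Class I: 4/5 of 189927 = 151941.60, rounded up to 151942; 151,942 required, 151,991 in favor — approved.
Class II: 2/3 of 3103122 = 2068748; 2,068,748 required, 2,068,053 in favor — not approved.

Not approved — the Class II shares did not give the required vote.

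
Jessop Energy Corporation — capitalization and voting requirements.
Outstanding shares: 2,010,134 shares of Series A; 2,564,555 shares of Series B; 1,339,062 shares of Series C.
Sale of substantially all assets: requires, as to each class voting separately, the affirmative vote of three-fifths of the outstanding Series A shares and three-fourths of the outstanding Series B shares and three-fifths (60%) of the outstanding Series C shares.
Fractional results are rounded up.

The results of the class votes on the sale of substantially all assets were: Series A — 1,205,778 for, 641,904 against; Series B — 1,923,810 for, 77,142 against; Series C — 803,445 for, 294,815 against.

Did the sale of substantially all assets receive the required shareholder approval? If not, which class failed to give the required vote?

Not approved — the Series A shares did not give the required vote.

Series A: 3/5 of 2010134 = 1206080.40, rounded up to 1206081; 1,206,081 required, 1,205,778 in favor — not approved.
Series B: 3/4 of 2564555 = 1923416.25, rounded up to 1923417; 1,923,417 required, 1,923,810 in favor — approved.
Series C: 3/5 of 1339062 = 803437.20, rounded up to 803438; 803,438 required, 803,445 in favor — approved.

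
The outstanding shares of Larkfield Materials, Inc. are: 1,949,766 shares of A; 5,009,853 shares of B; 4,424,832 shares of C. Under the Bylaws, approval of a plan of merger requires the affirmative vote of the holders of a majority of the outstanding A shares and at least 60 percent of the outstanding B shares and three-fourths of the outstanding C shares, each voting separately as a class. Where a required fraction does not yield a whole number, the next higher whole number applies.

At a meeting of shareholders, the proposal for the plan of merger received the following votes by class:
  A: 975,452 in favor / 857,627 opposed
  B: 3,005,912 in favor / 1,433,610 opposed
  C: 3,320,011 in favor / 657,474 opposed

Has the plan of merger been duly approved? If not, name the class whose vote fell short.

Approved — every class gave the required vote.

A: a majority of 1949766 is 974884; 974,884 required, 975,452 in favor — approved.
B: 3/5 of 5009853 = 3005911.80, rounded up to 3005912; 3,005,912 required, 3,005,912 in favor — approved.
C: 3/4 of 4424832 = 3318624; 3,318,624 required, 3,320,011 in favor — approved.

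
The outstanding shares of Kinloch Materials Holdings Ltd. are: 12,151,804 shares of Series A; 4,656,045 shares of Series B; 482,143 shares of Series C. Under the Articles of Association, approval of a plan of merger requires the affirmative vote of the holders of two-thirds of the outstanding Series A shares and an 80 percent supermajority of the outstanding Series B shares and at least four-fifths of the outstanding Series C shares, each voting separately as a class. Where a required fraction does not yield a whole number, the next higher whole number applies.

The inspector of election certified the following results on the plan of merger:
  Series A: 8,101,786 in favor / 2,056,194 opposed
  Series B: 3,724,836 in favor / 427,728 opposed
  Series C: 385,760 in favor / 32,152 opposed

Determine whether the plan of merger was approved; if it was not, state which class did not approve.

Series A: 2/3 of 12151804 = 8101202.67, rounded up to 8101203; 8,101,203 required, 8,101,786 in favor — approved.
Series B: 4/5 of 4656045 = 3724836; 3,724,836 required, 3,724,836 in favor — approved.
Series C: 4/5 of 482143 = 385714.40, rounded up to 385715; 385,715 required, 385,760 in favor — approved.

Approved — every class gave the required vote.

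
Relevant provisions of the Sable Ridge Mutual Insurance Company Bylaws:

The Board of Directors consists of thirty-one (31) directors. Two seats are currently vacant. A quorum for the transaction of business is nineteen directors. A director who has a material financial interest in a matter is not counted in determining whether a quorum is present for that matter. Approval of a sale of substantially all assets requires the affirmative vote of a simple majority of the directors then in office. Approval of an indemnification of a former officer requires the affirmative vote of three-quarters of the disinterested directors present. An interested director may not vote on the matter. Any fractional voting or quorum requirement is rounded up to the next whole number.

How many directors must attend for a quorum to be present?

The quorum is fixed at 19.

19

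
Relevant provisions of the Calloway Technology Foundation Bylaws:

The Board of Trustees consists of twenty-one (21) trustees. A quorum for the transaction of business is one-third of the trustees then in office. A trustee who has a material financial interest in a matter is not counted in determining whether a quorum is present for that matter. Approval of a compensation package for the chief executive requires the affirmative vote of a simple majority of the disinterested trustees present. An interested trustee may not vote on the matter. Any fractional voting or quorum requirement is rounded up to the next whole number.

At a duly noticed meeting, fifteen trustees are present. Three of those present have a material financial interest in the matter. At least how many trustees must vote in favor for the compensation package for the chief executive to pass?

7

The compensation package for the chief executive requires a majority of the disinterested trustees present (15 − 3 = 12).
A majority of 12 is 7.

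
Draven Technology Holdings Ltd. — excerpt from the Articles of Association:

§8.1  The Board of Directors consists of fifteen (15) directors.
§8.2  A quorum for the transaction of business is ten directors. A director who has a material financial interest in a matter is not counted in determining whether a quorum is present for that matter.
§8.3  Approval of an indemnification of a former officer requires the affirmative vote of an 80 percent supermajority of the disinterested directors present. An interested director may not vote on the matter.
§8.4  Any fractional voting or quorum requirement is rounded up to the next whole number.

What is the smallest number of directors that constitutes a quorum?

The quorum is fixed at 10.

10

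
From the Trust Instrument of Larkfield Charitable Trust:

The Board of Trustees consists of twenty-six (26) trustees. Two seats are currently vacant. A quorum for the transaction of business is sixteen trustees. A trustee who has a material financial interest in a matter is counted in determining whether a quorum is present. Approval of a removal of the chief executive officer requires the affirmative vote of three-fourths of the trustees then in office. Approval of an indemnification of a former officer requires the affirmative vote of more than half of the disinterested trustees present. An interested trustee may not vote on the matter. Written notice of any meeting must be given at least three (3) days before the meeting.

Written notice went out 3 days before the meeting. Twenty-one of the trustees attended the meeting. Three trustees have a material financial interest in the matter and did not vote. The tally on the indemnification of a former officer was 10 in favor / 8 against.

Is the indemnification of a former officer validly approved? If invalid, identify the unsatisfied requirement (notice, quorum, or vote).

Valid — all requirements satisfied.

Notice: 3 days given; 3 required (3 ≥ 3). Satisfied.
Quorum: 21 present (interested trustees count toward quorum); quorum is 16. Satisfied.
Vote: the indemnification of a former officer requires a majority of the disinterested trustees present (21 − 3 = 18). A majority of 18 is 10, so 10 affirmative votes are needed; 10 voted in favor. Satisfied.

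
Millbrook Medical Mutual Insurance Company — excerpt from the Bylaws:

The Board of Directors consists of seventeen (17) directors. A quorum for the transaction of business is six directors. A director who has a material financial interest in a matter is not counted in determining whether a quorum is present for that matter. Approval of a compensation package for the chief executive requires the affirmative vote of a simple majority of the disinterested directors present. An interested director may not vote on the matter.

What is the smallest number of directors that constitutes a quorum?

The quorum is fixed at 6.

6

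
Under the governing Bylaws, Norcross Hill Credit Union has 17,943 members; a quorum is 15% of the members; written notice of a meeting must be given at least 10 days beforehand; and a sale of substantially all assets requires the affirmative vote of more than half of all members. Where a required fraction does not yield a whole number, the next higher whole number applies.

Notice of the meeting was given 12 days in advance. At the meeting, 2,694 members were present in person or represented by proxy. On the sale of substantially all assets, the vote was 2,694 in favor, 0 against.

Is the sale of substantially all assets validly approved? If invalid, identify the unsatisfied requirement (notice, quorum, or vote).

Invalid — vote requirement not satisfied.

Notice: 12 days given; 10 required. Satisfied.
Quorum: 15% of 17,943 = 2,691.45, rounded up to 2,692; 2,694 present. Satisfied.
Vote: requires a majority of all members (17,943); a majority of 17943 is 8972, so 8,972 needed; 2,694 in favor. Not satisfied.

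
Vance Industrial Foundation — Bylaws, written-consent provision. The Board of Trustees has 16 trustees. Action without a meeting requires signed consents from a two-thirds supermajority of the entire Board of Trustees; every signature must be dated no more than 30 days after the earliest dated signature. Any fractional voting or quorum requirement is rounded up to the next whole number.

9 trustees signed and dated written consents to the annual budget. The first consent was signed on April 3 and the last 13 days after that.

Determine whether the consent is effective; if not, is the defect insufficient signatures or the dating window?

Signatures required: a two-thirds supermajority of 16 — 2/3 of 16 = 10.67, rounded up to 11, so 11 needed; 9 signed. Insufficient.
Dating window: the latest signature is 13 days after the earliest; the limit is 30 days. Within the window.

Not effective — insufficient signatures.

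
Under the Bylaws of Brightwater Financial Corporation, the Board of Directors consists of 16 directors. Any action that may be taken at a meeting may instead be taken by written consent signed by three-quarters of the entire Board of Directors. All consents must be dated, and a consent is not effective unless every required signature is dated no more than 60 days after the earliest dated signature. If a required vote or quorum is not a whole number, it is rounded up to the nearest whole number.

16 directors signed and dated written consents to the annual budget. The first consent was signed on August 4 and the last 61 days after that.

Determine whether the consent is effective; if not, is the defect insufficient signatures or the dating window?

Not effective — dating-window requirement not satisfied.

Signatures required: three-quarters of 16 — 3/4 of 16 = 12, so 12 needed; 16 signed. Sufficient.
Dating window: the latest signature is 61 days after the earliest; the limit is 60 days. Outside the window.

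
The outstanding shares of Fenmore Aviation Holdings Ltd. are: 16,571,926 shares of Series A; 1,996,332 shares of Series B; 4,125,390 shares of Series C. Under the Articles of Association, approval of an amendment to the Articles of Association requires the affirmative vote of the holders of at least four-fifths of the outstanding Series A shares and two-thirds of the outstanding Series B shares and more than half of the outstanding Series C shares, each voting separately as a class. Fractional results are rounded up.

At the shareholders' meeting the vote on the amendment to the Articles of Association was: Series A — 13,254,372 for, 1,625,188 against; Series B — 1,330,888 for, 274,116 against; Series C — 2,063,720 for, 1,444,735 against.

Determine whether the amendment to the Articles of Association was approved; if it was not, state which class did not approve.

Not approved — the Series A shares did not give the required vote.

Series A: 4/5 of 16571926 = 13257540.80, rounded up to 13257541; 13,257,541 required, 13,254,372 in favor — not approved.
Series B: 2/3 of 1996332 = 1330888; 1,330,888 required, 1,330,888 in favor — approved.
Series C: a majority of 4125390 is 2062696; 2,062,696 required, 2,063,720 in favor — approved.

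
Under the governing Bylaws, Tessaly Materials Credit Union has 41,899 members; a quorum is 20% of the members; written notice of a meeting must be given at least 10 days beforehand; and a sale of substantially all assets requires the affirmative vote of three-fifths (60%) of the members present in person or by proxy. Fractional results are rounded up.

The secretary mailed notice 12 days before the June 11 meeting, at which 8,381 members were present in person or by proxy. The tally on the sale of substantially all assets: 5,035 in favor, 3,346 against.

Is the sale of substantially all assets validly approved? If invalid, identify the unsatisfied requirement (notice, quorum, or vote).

Notice: 12 days given; 10 required. Satisfied.
Quorum: 20% of 41,899 = 8,379.80, rounded up to 8,380; 8,381 present. Satisfied.
Vote: requires three-fifths of those present (8,381); 3/5 of 8381 = 5028.60, rounded up to 5029, so 5,029 needed; 5,035 in favor. Satisfied.

Valid — all requirements satisfied.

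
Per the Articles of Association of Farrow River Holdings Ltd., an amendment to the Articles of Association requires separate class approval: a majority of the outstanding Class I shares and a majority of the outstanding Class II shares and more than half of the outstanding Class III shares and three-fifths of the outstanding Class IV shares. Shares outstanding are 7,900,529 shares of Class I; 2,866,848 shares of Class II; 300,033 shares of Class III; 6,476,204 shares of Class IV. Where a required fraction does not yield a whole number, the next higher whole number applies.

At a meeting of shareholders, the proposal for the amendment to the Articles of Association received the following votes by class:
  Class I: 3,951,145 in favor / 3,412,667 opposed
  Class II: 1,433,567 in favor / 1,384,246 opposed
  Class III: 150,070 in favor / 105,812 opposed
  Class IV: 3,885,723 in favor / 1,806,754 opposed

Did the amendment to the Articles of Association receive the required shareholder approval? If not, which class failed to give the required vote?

Approved — every class gave the required vote.

Class I: a majority of 7900529 is 3950265; 3,950,265 required, 3,951,145 in favor — approved.
Class II: a majority of 2866848 is 1433425; 1,433,425 required, 1,433,567 in favor — approved.
Class III: a majority of 300033 is 150017; 150,017 required, 150,070 in favor — approved.
Class IV: 3/5 of 6476204 = 3885722.40, rounded up to 3885723; 3,885,723 required, 3,885,723 in favor — approved.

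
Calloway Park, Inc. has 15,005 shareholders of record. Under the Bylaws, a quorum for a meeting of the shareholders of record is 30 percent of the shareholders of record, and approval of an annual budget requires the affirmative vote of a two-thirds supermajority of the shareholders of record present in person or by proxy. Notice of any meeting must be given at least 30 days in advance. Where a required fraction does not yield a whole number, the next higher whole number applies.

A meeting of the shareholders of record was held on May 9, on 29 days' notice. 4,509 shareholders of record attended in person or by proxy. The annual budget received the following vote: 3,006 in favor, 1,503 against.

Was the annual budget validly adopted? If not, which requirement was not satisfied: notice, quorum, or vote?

Invalid — notice requirement not satisfied.

Notice: 29 days given; 30 required. Not satisfied.
Quorum: 30% of 15,005 = 4,501.50, rounded up to 4,502; 4,509 present. Satisfied.
Vote: requires two-thirds of those present (4,509); 2/3 of 4509 = 3006, so 3,006 needed; 3,006 in favor. Satisfied.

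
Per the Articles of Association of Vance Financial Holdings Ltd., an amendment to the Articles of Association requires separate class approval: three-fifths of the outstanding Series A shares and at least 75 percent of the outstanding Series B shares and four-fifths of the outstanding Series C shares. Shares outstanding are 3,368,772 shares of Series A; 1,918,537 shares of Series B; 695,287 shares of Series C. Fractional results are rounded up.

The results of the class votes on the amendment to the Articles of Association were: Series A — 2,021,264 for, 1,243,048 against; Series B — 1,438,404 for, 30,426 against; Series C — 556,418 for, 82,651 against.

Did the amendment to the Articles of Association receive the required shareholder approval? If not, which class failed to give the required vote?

Series A: 3/5 of 3368772 = 2021263.20, rounded up to 2021264; 2,021,264 required, 2,021,264 in favor — approved.
Series B: 3/4 of 1918537 = 1438902.75, rounded up to 1438903; 1,438,903 required, 1,438,404 in favor — not approved.
Series C: 4/5 of 695287 = 556229.60, rounded up to 556230; 556,230 required, 556,418 in favor — approved.

Not approved — the Series B shares did not give the required vote.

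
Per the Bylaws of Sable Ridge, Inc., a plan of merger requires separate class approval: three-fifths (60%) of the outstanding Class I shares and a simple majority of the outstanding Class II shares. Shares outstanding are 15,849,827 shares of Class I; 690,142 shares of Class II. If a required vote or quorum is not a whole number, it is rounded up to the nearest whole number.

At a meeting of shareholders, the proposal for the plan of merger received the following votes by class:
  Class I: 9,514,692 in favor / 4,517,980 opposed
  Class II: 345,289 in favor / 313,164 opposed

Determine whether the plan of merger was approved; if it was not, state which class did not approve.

Approved — every class gave the required vote.

Class I: 3/5 of 15849827 = 9509896.20, rounded up to 9509897; 9,509,897 required, 9,514,692 in favor — approved.
Class II: a majority of 690142 is 345072; 345,072 required, 345,289 in favor — approved.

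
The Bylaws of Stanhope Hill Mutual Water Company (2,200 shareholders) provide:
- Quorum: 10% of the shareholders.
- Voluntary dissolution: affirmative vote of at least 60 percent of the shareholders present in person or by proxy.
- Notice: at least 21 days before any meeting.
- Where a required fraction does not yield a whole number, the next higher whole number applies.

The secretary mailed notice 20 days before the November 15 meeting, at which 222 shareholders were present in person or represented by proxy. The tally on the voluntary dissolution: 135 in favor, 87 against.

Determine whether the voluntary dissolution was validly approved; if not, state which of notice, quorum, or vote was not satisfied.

Invalid — notice requirement not satisfied.

Notice: 20 days given; 21 required. Not satisfied.
Quorum: 10% of 2,200 = 220; 222 present. Satisfied.
Vote: requires three-fifths of those present (222); 3/5 of 222 = 133.20, rounded up to 134, so 134 needed; 135 in favor. Satisfied.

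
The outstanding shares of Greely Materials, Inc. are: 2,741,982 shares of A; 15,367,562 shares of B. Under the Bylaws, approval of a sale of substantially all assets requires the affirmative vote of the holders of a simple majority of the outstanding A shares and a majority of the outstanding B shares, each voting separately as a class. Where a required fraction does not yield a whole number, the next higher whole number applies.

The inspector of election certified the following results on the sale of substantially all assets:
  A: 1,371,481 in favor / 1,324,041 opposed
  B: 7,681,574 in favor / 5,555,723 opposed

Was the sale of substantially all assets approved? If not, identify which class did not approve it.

Not approved — the B shares did not give the required vote.

A: a majority of 2741982 is 1370992; 1,370,992 required, 1,371,481 in favor — approved.
B: a majority of 15367562 is 7683782; 7,683,782 required, 7,681,574 in favor — not approved.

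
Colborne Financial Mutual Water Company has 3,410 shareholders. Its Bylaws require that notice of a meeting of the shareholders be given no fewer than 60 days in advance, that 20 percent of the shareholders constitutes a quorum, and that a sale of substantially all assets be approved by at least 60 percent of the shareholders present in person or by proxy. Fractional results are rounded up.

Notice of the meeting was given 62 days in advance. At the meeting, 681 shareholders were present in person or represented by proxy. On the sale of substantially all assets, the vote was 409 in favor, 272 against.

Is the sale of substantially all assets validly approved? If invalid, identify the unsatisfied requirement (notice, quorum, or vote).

Invalid — quorum requirement not satisfied.

Notice: 62 days given; 60 required. Satisfied.
Quorum: 20% of 3,410 = 682; 681 present. Not satisfied.
Vote: requires three-fifths of those present (681); 3/5 of 681 = 408.60, rounded up to 409, so 409 needed; 409 in favor. Satisfied.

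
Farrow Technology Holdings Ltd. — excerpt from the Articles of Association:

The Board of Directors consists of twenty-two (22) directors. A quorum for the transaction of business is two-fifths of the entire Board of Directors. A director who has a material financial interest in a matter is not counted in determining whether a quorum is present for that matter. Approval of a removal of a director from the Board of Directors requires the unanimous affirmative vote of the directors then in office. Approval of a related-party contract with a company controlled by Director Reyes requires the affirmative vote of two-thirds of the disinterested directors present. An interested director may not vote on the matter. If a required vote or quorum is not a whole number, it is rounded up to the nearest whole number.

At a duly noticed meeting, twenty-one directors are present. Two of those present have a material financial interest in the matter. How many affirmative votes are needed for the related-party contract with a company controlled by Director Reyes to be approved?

13

The related-party contract with a company controlled by Director Reyes requires two-thirds of the disinterested directors present (21 − 2 = 19).
2/3 of 19 = 12.67, rounded up to 13.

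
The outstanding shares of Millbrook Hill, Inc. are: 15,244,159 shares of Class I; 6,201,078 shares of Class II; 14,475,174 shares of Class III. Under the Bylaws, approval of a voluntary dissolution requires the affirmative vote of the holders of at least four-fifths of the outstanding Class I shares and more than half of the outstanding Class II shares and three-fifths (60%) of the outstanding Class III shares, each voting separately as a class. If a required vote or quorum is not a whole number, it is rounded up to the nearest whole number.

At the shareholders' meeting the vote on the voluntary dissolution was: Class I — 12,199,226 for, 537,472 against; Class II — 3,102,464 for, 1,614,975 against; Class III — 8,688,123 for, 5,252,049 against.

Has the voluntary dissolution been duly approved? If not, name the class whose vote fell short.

Class I: 4/5 of 15244159 = 12195327.20, rounded up to 12195328; 12,195,328 required, 12,199,226 in favor — approved.
Class II: a majority of 6201078 is 3100540; 3,100,540 required, 3,102,464 in favor — approved.
Class III: 3/5 of 14475174 = 8685104.40, rounded up to 8685105; 8,685,105 required, 8,688,123 in favor — approved.

Approved — every class gave the required vote.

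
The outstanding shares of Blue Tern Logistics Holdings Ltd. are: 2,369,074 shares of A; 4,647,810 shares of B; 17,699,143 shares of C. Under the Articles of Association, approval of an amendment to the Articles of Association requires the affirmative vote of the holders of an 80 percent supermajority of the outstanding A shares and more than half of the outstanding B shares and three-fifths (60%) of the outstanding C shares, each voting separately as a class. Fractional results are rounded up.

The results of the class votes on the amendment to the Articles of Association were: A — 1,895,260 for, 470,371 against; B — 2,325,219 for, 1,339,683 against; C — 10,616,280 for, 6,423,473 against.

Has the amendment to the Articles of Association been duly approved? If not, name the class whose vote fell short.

Not approved — the C shares did not give the required vote.

A: 4/5 of 2369074 = 1895259.20, rounded up to 1895260; 1,895,260 required, 1,895,260 in favor — approved.
B: a majority of 4647810 is 2323906; 2,323,906 required, 2,325,219 in favor — approved.
C: 3/5 of 17699143 = 10619485.80, rounded up to 10619486; 10,619,486 required, 10,616,280 in favor — not approved.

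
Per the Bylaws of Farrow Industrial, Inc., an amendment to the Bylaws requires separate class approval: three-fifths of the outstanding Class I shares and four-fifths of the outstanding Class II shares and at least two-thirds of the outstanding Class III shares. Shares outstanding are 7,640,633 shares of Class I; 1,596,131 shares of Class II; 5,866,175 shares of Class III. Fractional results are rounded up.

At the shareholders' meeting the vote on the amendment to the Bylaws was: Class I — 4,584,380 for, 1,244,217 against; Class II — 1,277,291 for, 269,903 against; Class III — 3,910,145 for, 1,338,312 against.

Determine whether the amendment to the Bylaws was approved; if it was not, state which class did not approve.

Not approved — the Class III shares did not give the required vote.

Class I: 3/5 of 7640633 = 4584379.80, rounded up to 4584380; 4,584,380 required, 4,584,380 in favor — approved.
Class II: 4/5 of 1596131 = 1276904.80, rounded up to 1276905; 1,276,905 required, 1,277,291 in favor — approved.
Class III: 2/3 of 5866175 = 3910783.33, rounded up to 3910784; 3,910,784 required, 3,910,145 in favor — not approved.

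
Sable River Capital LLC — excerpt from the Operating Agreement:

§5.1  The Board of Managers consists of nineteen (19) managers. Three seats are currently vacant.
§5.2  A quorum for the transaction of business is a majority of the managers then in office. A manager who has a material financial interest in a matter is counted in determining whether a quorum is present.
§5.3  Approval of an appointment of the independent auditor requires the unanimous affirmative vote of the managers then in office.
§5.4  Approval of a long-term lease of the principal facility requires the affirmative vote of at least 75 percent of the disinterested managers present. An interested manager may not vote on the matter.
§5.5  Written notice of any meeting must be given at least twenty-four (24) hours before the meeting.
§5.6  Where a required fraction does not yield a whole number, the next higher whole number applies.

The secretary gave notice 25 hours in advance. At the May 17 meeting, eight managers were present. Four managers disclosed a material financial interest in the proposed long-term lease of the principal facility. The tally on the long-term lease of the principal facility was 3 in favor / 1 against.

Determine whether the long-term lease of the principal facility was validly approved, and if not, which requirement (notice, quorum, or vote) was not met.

Notice: 25 hours given; 24 required (25 ≥ 24). Satisfied.
Quorum: 8 present (interested managers count toward quorum); quorum is 9. Not satisfied.
Vote: the long-term lease of the principal facility requires three-fourths of the disinterested managers present (8 − 4 = 4). 3/4 of 4 = 3, so 3 affirmative votes are needed; 3 voted in favor. Satisfied. (Moot — without a quorum no business can be validly transacted.)

Invalid — quorum requirement not satisfied.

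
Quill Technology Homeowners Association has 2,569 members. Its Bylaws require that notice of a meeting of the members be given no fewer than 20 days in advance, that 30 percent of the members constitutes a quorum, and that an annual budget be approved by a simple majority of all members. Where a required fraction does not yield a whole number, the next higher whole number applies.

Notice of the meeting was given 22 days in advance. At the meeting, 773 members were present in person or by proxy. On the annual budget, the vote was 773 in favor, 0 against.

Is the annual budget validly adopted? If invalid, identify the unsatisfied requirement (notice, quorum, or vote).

Invalid — vote requirement not satisfied.

Notice: 22 days given; 20 required. Satisfied.
Quorum: 30% of 2,569 = 770.70, rounded up to 771; 773 present. Satisfied.
Vote: requires a majority of all members (2,569); a majority of 2569 is 1285, so 1,285 needed; 773 in favor. Not satisfied.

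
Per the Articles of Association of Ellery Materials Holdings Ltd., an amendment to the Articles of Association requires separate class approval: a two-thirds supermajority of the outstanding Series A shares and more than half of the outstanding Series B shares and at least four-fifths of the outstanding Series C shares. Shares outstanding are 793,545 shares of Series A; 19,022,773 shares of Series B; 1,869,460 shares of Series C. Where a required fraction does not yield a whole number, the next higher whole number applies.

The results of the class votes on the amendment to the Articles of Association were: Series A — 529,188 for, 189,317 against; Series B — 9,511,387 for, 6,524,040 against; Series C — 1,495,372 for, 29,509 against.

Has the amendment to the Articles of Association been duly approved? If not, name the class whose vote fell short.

Not approved — the Series C shares did not give the required vote.

Series A: 2/3 of 793545 = 529030; 529,030 required, 529,188 in favor — approved.
Series B: a majority of 19022773 is 9511387; 9,511,387 required, 9,511,387 in favor — approved.
Series C: 4/5 of 1869460 = 1495568; 1,495,568 required, 1,495,372 in favor — not approved.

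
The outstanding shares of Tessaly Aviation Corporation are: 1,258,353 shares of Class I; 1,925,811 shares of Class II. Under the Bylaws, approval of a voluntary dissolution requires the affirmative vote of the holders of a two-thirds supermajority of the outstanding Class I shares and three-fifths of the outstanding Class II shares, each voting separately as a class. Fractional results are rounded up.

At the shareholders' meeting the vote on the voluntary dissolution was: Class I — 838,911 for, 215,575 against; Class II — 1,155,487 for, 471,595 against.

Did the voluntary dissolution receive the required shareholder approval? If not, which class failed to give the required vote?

Class I: 2/3 of 1258353 = 838902; 838,902 required, 838,911 in favor — approved.
Class II: 3/5 of 1925811 = 1155486.60, rounded up to 1155487; 1,155,487 required, 1,155,487 in favor — approved.

Approved — every class gave the required vote.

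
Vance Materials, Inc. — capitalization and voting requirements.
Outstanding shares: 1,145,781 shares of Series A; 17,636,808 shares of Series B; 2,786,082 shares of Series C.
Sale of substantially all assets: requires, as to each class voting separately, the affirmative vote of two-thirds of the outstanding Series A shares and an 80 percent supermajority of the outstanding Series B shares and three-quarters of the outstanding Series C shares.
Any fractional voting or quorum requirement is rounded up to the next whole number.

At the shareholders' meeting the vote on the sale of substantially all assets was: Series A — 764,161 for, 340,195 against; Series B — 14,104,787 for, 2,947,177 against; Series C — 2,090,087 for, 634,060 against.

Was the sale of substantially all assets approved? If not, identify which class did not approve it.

Not approved — the Series B shares did not give the required vote.

Series A: 2/3 of 1145781 = 763854; 763,854 required, 764,161 in favor — approved.
Series B: 4/5 of 17636808 = 14109446.40, rounded up to 14109447; 14,109,447 required, 14,104,787 in favor — not approved.
Series C: 3/4 of 2786082 = 2089561.50, rounded up to 2089562; 2,089,562 required, 2,090,087 in favor — approved.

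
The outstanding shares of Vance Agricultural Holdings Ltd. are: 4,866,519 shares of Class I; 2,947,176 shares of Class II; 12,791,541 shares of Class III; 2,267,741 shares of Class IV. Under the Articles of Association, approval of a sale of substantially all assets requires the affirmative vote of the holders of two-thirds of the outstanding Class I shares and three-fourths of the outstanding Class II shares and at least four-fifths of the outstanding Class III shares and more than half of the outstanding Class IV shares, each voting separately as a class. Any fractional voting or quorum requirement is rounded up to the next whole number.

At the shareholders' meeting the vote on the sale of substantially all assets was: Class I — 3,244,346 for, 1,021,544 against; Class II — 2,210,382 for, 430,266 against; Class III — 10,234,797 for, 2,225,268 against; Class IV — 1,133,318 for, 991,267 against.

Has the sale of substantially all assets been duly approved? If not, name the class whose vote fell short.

Class I: 2/3 of 4866519 = 3244346; 3,244,346 required, 3,244,346 in favor — approved.
Class II: 3/4 of 2947176 = 2210382; 2,210,382 required, 2,210,382 in favor — approved.
Class III: 4/5 of 12791541 = 10233232.80, rounded up to 10233233; 10,233,233 required, 10,234,797 in favor — approved.
Class IV: a majority of 2267741 is 1133871; 1,133,871 required, 1,133,318 in favor — not approved.

Not approved — the Class IV shares did not give the required vote.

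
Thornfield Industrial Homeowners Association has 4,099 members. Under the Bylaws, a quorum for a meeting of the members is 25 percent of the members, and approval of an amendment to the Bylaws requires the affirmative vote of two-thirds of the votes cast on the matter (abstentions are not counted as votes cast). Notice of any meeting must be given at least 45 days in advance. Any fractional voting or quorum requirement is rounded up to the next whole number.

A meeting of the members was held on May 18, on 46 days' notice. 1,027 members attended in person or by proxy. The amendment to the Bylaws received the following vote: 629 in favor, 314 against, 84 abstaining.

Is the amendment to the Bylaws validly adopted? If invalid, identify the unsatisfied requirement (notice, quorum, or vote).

Notice: 46 days given; 45 required. Satisfied.
Quorum: 25% of 4,099 = 1,024.75, rounded up to 1,025; 1,027 present. Satisfied.
Vote: requires two-thirds of the votes cast (1,027 − 84 abstaining = 943); 2/3 of 943 = 628.67, rounded up to 629, so 629 needed; 629 in favor. Satisfied.

Valid — all requirements satisfied.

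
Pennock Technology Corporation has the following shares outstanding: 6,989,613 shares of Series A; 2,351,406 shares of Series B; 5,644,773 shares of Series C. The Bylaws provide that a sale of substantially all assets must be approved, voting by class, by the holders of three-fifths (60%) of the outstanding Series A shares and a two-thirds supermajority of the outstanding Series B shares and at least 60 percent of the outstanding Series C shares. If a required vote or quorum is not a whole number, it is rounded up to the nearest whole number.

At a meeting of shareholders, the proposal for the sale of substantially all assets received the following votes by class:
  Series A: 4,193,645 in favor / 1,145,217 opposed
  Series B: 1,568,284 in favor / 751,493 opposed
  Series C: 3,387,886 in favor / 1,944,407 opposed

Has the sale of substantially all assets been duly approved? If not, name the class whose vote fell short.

Not approved — the Series A shares did not give the required vote.

Series A: 3/5 of 6989613 = 4193767.80, rounded up to 4193768; 4,193,768 required, 4,193,645 in favor — not approved.
Series B: 2/3 of 2351406 = 1567604; 1,567,604 required, 1,568,284 in favor — approved.
Series C: 3/5 of 5644773 = 3386863.80, rounded up to 3386864; 3,386,864 required, 3,387,886 in favor — approved.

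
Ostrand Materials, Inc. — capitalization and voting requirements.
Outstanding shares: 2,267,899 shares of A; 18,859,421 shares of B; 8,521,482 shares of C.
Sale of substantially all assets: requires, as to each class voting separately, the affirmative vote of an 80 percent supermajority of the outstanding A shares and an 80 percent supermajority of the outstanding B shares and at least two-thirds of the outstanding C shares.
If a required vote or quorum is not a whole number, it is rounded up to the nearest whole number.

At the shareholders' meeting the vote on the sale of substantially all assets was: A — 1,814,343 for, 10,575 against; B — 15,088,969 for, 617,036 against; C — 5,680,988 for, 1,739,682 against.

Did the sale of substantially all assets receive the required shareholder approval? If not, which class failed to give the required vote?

A: 4/5 of 2267899 = 1814319.20, rounded up to 1814320; 1,814,320 required, 1,814,343 in favor — approved.
B: 4/5 of 18859421 = 15087536.80, rounded up to 15087537; 15,087,537 required, 15,088,969 in favor — approved.
C: 2/3 of 8521482 = 5680988; 5,680,988 required, 5,680,988 in favor — approved.

Approved — every class gave the required vote.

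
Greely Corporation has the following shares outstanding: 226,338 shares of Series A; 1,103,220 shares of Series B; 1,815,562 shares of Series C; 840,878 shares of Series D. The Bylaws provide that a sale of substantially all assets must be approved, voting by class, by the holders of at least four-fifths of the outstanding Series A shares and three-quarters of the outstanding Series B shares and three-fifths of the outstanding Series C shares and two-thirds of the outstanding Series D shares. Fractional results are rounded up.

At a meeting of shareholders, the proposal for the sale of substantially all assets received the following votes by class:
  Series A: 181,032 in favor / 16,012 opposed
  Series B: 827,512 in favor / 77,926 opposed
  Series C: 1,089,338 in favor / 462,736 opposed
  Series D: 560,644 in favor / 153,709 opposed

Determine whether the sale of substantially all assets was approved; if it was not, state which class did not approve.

Not approved — the Series A shares did not give the required vote.

Series A: 4/5 of 226338 = 181070.40, rounded up to 181071; 181,071 required, 181,032 in favor — not approved.
Series B: 3/4 of 1103220 = 827415; 827,415 required, 827,512 in favor — approved.
Series C: 3/5 of 1815562 = 1089337.20, rounded up to 1089338; 1,089,338 required, 1,089,338 in favor — approved.
Series D: 2/3 of 840878 = 560585.33, rounded up to 560586; 560,586 required, 560,644 in favor — approved.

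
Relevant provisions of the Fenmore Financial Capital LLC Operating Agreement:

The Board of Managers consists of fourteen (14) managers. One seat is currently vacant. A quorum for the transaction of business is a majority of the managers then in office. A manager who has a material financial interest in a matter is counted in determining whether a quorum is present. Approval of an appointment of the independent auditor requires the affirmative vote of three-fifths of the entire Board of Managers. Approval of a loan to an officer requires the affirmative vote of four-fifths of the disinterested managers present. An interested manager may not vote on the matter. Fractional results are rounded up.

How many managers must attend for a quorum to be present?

7

A majority of 13 is 7.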